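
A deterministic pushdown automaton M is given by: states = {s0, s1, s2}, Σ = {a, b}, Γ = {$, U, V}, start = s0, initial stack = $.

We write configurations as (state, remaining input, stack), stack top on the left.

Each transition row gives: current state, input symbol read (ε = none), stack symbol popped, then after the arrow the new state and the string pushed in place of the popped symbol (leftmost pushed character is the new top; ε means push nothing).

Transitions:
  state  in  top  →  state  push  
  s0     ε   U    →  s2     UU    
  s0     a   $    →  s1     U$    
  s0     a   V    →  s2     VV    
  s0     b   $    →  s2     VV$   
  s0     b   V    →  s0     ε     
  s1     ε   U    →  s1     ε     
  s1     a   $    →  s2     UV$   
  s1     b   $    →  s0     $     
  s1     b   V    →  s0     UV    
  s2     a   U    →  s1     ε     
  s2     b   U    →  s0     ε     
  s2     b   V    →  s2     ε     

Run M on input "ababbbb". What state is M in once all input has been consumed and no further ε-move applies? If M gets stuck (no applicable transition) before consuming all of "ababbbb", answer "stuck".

(s0, ababbbb, $) ⊢ (s1, babbbb, U$) ⊢ (s1, babbbb, $) ⊢ (s0, abbbb, $) ⊢ (s1, bbbb, U$) ⊢ (s1, bbbb, $) ⊢ (s0, bbb, $) ⊢ (s2, bb, VV$) ⊢ (s2, b, V$) ⊢ (s2, ε, $)
All input consumed; M is in state s2.

s2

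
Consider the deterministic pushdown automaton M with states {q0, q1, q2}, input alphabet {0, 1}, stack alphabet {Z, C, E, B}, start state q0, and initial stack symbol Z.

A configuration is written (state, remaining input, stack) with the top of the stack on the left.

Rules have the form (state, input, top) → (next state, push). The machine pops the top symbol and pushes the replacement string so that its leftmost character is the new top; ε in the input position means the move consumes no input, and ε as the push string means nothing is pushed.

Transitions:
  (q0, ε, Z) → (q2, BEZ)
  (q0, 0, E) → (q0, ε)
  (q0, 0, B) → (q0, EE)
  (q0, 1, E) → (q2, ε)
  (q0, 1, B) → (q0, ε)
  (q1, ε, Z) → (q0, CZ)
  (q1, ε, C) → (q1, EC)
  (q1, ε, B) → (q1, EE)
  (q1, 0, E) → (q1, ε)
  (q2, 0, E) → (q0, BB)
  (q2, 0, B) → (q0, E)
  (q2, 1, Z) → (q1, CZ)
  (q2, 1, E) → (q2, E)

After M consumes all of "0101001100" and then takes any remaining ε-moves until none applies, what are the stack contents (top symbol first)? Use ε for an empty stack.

(q0, 0101001100, Z)
  ε-move, top Z: go to q2, push BEZ → (q2, 0101001100, BEZ)
  read 0, top B: go to q0, push E → (q0, 101001100, EEZ)
  read 1, top E: go to q2, push ε → (q2, 01001100, EZ)
  read 0, top E: go to q0, push BB → (q0, 1001100, BBZ)
  read 1, top B: go to q0, push ε → (q0, 001100, BZ)
  read 0, top B: go to q0, push EE → (q0, 01100, EEZ)
  read 0, top E: go to q0, push ε → (q0, 1100, EZ)
  read 1, top E: go to q2, push ε → (q2, 100, Z)
  read 1, top Z: go to q1, push CZ → (q1, 00, CZ)
  ε-move, top C: go to q1, push EC → (q1, 00, ECZ)
  read 0, top E: go to q1, push ε → (q1, 0, CZ)
  ε-move, top C: go to q1, push EC → (q1, 0, ECZ)
  read 0, top E: go to q1, push ε → (q1, ε, CZ)
  ε-move, top C: go to q1, push EC → (q1, ε, ECZ)
All input consumed in state q1 with stack ECZ.

ECZ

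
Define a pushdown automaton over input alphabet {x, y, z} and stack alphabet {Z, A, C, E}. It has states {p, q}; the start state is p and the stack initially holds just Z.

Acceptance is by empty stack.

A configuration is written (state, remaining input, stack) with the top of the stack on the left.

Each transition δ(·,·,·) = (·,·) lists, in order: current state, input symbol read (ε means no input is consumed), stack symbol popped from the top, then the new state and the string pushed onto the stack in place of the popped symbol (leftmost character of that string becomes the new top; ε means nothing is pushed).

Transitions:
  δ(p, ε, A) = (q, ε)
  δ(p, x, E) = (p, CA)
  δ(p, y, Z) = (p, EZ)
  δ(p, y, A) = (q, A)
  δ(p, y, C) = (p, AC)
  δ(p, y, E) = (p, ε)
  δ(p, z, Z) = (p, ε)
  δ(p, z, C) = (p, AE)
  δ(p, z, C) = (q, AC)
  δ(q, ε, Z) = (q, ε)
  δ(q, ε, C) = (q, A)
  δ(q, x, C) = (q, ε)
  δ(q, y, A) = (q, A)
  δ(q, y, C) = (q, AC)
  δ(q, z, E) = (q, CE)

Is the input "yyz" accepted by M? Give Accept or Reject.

Accept

One accepting computation: (p, yyz, Z) ⊢ (p, yz, EZ) ⊢ (p, z, Z) ⊢ (p, ε, ε)
All input consumed and the stack is empty.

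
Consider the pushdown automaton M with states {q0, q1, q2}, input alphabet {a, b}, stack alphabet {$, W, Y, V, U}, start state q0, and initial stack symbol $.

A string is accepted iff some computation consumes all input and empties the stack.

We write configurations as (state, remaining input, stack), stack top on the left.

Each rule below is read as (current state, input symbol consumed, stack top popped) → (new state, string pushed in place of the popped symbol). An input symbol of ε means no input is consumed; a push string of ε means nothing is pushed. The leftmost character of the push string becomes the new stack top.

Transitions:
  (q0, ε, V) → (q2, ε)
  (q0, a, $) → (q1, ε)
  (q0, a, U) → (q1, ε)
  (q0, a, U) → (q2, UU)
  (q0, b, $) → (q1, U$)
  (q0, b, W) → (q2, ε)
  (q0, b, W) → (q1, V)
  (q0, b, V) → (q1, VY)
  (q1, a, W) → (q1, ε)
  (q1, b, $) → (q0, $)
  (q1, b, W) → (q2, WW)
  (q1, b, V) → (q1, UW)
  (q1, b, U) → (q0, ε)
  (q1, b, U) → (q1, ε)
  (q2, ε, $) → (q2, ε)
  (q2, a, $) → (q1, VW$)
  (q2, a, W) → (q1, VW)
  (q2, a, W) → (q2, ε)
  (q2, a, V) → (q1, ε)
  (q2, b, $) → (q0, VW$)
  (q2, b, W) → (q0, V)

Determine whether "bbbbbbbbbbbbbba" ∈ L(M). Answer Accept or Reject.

One accepting computation: (q0, bbbbbbbbbbbbbba, $) ⊢ (q1, bbbbbbbbbbbbba, U$) ⊢ (q0, bbbbbbbbbbbba, $) ⊢ (q1, bbbbbbbbbbba, U$) ⊢ (q0, bbbbbbbbbba, $) ⊢ (q1, bbbbbbbbba, U$) ⊢ (q0, bbbbbbbba, $) ⊢ (q1, bbbbbbba, U$) ⊢ (q0, bbbbbba, $) ⊢ (q1, bbbbba, U$) ⊢ (q0, bbbba, $) ⊢ (q1, bbba, U$) ⊢ (q0, bba, $) ⊢ (q1, ba, U$) ⊢ (q0, a, $) ⊢ (q1, ε, ε)
All input consumed and the stack is empty.

Accept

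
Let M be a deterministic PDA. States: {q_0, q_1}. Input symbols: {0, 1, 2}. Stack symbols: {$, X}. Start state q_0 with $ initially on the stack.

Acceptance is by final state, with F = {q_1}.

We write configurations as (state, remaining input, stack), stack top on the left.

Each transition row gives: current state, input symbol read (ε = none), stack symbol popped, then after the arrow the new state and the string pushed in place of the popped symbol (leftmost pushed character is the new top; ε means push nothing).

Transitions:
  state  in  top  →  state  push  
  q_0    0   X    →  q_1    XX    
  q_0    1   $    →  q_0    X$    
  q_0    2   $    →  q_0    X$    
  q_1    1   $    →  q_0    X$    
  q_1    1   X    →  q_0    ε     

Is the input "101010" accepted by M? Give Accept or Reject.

Accept

(q_0, 101010, $)
  read 1, top $: go to q_0, push X$ → (q_0, 01010, X$)
  read 0, top X: go to q_1, push XX → (q_1, 1010, XX$)
  read 1, top X: go to q_0, push ε → (q_0, 010, X$)
  read 0, top X: go to q_1, push XX → (q_1, 10, XX$)
  read 1, top X: go to q_0, push ε → (q_0, 0, X$)
  read 0, top X: go to q_1, push XX → (q_1, ε, XX$)
All input consumed; state q_1 ∈ F.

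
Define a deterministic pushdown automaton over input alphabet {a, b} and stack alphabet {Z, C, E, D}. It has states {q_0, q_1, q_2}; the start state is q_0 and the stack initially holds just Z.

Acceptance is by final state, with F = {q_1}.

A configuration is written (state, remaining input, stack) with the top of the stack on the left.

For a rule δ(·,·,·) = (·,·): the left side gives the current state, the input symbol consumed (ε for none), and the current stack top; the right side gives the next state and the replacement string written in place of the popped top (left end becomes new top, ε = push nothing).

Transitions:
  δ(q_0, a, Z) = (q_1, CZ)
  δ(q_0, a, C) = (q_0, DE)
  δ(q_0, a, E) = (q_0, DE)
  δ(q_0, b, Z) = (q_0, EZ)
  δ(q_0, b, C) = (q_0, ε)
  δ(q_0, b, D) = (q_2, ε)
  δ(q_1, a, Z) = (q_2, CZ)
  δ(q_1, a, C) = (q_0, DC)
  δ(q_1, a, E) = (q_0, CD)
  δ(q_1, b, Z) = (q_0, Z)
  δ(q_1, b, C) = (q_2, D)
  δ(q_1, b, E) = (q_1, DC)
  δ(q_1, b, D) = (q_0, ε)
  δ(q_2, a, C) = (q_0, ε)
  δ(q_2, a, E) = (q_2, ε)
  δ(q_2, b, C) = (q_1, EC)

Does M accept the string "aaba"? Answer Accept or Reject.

(q_0, aaba, Z)
  read a, top Z: go to q_1, push CZ → (q_1, aba, CZ)
  read a, top C: go to q_0, push DC → (q_0, ba, DCZ)
  read b, top D: go to q_2, push ε → (q_2, a, CZ)
  read a, top C: go to q_0, push ε → (q_0, ε, Z)
All input consumed; state q_0 ∉ F and no further ε-move applies.

Reject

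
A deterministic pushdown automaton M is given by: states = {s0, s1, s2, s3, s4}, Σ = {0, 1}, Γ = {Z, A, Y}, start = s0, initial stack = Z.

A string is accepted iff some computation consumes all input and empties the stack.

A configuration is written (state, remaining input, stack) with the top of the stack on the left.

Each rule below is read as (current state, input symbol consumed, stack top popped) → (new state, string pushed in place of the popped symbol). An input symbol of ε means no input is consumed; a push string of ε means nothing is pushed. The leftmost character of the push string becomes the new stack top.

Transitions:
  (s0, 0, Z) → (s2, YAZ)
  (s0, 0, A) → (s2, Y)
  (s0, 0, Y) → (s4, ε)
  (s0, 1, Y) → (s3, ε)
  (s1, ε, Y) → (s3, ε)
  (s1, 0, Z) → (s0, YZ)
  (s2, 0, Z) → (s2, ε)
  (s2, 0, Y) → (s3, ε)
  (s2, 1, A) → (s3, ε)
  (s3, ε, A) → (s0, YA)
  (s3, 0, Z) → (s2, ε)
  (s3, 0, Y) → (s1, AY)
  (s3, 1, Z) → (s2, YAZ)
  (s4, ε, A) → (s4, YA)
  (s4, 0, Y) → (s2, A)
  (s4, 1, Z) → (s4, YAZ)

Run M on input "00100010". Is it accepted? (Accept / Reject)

Reject

(s0, 00100010, Z) ⊢ (s2, 0100010, YAZ) ⊢ (s3, 100010, AZ) ⊢ (s0, 100010, YAZ) ⊢ (s3, 00010, AZ) ⊢ (s0, 00010, YAZ) ⊢ (s4, 0010, AZ) ⊢ (s4, 0010, YAZ) ⊢ (s2, 010, AAZ)
No transition applies at (s2, 010, AAZ); input not fully consumed.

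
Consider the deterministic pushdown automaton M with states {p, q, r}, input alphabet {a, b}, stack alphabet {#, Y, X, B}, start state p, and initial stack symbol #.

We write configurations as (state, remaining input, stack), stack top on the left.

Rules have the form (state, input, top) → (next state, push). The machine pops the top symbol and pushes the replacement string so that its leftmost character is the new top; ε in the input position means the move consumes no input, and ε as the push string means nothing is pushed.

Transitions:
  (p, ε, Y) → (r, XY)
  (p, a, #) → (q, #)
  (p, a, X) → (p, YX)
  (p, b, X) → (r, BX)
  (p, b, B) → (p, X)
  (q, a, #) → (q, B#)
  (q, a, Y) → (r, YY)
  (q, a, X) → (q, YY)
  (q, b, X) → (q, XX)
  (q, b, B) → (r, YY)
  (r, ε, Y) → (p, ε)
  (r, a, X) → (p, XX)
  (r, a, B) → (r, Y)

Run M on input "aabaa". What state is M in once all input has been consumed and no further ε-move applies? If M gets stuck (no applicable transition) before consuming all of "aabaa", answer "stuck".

r

(p, aabaa, #) ⊢ (q, abaa, #) ⊢ (q, baa, B#) ⊢ (r, aa, YY#) ⊢ (p, aa, Y#) ⊢ (r, aa, XY#) ⊢ (p, a, XXY#) ⊢ (p, ε, YXXY#) ⊢ (r, ε, XYXXY#)
All input consumed; M is in state r.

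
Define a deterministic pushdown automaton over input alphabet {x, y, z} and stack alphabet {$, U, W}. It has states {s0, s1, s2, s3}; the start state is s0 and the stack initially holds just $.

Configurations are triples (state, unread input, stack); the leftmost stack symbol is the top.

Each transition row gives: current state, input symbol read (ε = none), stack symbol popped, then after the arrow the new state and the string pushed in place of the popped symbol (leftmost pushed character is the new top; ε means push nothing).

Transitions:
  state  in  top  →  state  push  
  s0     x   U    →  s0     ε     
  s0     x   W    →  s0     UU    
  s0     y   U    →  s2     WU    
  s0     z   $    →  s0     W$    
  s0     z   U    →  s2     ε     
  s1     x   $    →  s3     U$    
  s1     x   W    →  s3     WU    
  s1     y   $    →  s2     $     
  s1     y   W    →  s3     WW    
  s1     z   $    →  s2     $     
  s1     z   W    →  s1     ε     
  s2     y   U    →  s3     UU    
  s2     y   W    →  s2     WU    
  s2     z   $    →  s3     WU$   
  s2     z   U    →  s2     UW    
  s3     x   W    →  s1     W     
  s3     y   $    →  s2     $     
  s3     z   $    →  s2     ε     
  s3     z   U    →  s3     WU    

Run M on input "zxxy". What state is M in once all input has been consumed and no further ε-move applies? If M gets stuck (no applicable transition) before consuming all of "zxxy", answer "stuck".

(s0, zxxy, $)
  read z, top $: go to s0, push W$ → (s0, xxy, W$)
  read x, top W: go to s0, push UU → (s0, xy, UU$)
  read x, top U: go to s0, push ε → (s0, y, U$)
  read y, top U: go to s2, push WU → (s2, ε, WU$)
All input consumed; M is in state s2.

s2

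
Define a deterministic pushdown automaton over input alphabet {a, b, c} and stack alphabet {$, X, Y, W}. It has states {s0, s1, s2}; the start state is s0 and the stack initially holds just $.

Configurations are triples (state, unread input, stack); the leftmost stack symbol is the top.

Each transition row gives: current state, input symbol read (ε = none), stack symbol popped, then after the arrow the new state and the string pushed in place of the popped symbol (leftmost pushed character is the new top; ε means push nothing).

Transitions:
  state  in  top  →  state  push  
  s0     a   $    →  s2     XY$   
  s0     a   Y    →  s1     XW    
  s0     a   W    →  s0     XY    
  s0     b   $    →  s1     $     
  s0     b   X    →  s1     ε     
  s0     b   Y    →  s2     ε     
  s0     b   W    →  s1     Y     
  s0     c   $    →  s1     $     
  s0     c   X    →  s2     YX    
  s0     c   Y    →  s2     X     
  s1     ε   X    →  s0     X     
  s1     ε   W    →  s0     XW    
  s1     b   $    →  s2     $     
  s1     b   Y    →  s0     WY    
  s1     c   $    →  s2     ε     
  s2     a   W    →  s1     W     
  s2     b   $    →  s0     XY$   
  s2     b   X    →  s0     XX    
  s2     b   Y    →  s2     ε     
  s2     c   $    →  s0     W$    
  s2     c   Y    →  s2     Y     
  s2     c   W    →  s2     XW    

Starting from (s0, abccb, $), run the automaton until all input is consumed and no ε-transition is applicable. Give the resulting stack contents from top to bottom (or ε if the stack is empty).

(s0, abccb, $)
  read a, top $: go to s2, push XY$ → (s2, bccb, XY$)
  read b, top X: go to s0, push XX → (s0, ccb, XXY$)
  read c, top X: go to s2, push YX → (s2, cb, YXXY$)
  read c, top Y: go to s2, push Y → (s2, b, YXXY$)
  read b, top Y: go to s2, push ε → (s2, ε, XXY$)
All input consumed in state s2 with stack XXY$.

XXY$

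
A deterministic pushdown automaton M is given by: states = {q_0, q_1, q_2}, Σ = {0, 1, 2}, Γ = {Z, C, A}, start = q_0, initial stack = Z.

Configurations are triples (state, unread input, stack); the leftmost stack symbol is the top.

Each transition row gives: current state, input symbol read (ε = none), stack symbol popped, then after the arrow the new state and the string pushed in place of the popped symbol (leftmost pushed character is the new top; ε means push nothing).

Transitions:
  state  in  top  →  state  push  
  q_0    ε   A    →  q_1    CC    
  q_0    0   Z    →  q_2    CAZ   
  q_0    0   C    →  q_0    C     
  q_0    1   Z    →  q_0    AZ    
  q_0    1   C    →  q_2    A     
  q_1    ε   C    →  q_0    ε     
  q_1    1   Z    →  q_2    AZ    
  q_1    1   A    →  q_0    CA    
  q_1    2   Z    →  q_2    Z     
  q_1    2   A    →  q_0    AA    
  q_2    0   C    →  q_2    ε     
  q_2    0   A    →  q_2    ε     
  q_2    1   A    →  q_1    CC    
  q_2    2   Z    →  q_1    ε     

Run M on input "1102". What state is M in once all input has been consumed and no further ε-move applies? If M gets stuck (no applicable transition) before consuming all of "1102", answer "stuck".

q_1

(q_0, 1102, Z)
  read 1, top Z: go to q_0, push AZ → (q_0, 102, AZ)
  ε-move, top A: go to q_1, push CC → (q_1, 102, CCZ)
  ε-move, top C: go to q_0, push ε → (q_0, 102, CZ)
  read 1, top C: go to q_2, push A → (q_2, 02, AZ)
  read 0, top A: go to q_2, push ε → (q_2, 2, Z)
  read 2, top Z: go to q_1, push ε → (q_1, ε, ε)
All input consumed; M is in state q_1.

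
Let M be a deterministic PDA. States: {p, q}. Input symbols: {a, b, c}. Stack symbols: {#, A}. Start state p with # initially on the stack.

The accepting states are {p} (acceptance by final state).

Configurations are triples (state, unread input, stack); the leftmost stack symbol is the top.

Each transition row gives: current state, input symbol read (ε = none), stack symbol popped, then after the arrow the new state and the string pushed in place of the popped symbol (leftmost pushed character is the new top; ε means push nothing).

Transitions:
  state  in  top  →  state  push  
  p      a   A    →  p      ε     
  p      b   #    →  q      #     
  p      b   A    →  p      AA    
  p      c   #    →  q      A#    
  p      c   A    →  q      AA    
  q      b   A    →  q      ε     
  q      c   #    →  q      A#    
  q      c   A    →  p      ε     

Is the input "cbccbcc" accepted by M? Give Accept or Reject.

(p, cbccbcc, #) ⊢ (q, bccbcc, A#) ⊢ (q, ccbcc, #) ⊢ (q, cbcc, A#) ⊢ (p, bcc, #) ⊢ (q, cc, #) ⊢ (q, c, A#) ⊢ (p, ε, #)
All input consumed; state p ∈ F.

Accept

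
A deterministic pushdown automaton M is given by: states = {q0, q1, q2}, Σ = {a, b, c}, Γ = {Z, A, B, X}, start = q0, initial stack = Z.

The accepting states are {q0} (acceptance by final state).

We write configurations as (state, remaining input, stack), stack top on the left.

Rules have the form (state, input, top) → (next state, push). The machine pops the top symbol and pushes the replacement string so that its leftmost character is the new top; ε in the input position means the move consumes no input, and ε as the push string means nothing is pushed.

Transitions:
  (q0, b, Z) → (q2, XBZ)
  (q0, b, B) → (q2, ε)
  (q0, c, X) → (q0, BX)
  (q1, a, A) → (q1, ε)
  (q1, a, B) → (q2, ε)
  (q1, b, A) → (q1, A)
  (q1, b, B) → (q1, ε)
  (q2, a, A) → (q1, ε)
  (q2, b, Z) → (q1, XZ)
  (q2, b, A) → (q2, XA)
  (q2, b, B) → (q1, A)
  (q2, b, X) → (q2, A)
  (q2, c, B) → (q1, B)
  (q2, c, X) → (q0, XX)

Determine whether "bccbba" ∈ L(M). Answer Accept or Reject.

(q0, bccbba, Z)
  read b, top Z: go to q2, push XBZ → (q2, ccbba, XBZ)
  read c, top X: go to q0, push XX → (q0, cbba, XXBZ)
  read c, top X: go to q0, push BX → (q0, bba, BXXBZ)
  read b, top B: go to q2, push ε → (q2, ba, XXBZ)
  read b, top X: go to q2, push A → (q2, a, AXBZ)
  read a, top A: go to q1, push ε → (q1, ε, XBZ)
All input consumed; state q1 ∉ F and no further ε-move applies.

Reject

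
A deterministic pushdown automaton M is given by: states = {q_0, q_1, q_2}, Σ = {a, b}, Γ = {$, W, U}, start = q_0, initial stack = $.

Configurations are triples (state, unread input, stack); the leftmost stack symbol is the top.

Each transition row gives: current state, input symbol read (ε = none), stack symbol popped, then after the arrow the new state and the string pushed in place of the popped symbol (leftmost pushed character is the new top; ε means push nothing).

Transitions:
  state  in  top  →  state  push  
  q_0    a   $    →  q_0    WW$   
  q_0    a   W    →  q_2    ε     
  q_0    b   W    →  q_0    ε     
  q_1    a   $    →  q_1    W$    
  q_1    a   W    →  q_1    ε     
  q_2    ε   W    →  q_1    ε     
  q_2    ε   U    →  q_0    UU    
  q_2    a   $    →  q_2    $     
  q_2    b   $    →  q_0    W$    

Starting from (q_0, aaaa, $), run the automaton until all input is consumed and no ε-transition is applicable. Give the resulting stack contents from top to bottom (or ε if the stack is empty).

$

(q_0, aaaa, $)
  read a, top $: go to q_0, push WW$ → (q_0, aaa, WW$)
  read a, top W: go to q_2, push ε → (q_2, aa, W$)
  ε-move, top W: go to q_1, push ε → (q_1, aa, $)
  read a, top $: go to q_1, push W$ → (q_1, a, W$)
  read a, top W: go to q_1, push ε → (q_1, ε, $)
All input consumed in state q_1 with stack $.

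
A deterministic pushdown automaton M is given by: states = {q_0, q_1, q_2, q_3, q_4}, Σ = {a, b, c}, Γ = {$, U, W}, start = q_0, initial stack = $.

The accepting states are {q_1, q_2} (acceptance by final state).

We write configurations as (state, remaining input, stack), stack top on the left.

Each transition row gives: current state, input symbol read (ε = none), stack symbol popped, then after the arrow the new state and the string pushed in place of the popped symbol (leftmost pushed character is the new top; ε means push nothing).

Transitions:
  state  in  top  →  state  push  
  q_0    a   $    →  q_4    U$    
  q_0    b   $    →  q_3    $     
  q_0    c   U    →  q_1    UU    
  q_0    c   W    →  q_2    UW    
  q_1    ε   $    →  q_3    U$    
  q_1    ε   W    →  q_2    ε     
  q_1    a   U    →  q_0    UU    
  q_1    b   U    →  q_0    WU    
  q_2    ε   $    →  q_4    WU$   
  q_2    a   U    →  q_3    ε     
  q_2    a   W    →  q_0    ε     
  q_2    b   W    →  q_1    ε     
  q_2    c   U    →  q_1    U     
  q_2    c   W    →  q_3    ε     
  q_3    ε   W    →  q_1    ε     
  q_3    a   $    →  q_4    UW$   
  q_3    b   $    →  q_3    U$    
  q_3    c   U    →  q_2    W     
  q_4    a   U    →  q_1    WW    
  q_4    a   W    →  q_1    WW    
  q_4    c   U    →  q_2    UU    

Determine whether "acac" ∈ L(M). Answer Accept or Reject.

(q_0, acac, $)
  read a, top $: go to q_4, push U$ → (q_4, cac, U$)
  read c, top U: go to q_2, push UU → (q_2, ac, UU$)
  read a, top U: go to q_3, push ε → (q_3, c, U$)
  read c, top U: go to q_2, push W → (q_2, ε, W$)
All input consumed; state q_2 ∈ F.

Accept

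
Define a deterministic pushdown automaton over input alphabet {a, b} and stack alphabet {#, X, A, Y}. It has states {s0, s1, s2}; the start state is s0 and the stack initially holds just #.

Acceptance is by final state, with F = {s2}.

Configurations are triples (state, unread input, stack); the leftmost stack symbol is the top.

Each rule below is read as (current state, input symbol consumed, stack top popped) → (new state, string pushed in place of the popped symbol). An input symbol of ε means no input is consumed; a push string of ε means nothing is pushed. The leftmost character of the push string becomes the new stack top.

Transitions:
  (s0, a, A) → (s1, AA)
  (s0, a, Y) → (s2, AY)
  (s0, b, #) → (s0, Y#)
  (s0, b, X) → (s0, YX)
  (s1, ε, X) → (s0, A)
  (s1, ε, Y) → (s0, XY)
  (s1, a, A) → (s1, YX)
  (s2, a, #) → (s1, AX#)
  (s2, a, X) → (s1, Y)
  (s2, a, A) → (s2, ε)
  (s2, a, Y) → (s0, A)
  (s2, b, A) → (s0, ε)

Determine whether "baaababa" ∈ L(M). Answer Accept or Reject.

Reject

(s0, baaababa, #)
  read b, top #: go to s0, push Y# → (s0, aaababa, Y#)
  read a, top Y: go to s2, push AY → (s2, aababa, AY#)
  read a, top A: go to s2, push ε → (s2, ababa, Y#)
  read a, top Y: go to s0, push A → (s0, baba, A#)
No transition applies at (s0, baba, A#); input not fully consumed.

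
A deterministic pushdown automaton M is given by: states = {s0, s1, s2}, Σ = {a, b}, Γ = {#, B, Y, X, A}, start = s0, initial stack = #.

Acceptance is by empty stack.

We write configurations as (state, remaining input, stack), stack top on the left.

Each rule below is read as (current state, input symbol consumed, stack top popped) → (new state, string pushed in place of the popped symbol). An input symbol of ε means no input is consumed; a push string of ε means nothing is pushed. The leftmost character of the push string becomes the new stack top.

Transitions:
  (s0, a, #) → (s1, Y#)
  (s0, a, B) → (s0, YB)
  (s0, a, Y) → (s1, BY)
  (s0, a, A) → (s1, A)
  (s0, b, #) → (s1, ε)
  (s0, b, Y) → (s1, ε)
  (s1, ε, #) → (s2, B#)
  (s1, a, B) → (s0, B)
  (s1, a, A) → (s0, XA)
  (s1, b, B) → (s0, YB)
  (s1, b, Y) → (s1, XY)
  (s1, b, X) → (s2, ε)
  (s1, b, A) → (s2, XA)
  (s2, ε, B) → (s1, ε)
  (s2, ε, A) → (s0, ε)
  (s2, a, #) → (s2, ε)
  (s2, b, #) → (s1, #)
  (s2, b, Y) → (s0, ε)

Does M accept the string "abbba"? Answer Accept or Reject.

Reject

(s0, abbba, #)
  read a, top #: go to s1, push Y# → (s1, bbba, Y#)
  read b, top Y: go to s1, push XY → (s1, bba, XY#)
  read b, top X: go to s2, push ε → (s2, ba, Y#)
  read b, top Y: go to s0, push ε → (s0, a, #)
  read a, top #: go to s1, push Y# → (s1, ε, Y#)
All input consumed; stack is Y#, not empty, and no further ε-move applies.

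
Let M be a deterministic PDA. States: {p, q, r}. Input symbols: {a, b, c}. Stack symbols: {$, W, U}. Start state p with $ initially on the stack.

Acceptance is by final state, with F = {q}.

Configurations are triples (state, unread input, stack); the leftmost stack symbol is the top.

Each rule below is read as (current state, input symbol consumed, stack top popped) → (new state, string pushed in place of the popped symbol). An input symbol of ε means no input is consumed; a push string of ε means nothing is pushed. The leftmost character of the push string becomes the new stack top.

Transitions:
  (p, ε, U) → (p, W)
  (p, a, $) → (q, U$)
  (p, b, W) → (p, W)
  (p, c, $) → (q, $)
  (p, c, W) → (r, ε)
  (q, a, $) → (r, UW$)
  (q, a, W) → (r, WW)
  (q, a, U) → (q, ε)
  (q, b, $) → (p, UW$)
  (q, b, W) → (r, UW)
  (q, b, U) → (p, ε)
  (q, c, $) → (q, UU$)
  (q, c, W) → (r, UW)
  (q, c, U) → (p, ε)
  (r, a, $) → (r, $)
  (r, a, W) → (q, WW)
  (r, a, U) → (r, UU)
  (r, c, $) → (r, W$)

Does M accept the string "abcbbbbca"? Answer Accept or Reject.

(p, abcbbbbca, $)
  read a, top $: go to q, push U$ → (q, bcbbbbca, U$)
  read b, top U: go to p, push ε → (p, cbbbbca, $)
  read c, top $: go to q, push $ → (q, bbbbca, $)
  read b, top $: go to p, push UW$ → (p, bbbca, UW$)
  ε-move, top U: go to p, push W → (p, bbbca, WW$)
  read b, top W: go to p, push W → (p, bbca, WW$)
  read b, top W: go to p, push W → (p, bca, WW$)
  read b, top W: go to p, push W → (p, ca, WW$)
  read c, top W: go to r, push ε → (r, a, W$)
  read a, top W: go to q, push WW → (q, ε, WW$)
All input consumed; state q ∈ F.

Accept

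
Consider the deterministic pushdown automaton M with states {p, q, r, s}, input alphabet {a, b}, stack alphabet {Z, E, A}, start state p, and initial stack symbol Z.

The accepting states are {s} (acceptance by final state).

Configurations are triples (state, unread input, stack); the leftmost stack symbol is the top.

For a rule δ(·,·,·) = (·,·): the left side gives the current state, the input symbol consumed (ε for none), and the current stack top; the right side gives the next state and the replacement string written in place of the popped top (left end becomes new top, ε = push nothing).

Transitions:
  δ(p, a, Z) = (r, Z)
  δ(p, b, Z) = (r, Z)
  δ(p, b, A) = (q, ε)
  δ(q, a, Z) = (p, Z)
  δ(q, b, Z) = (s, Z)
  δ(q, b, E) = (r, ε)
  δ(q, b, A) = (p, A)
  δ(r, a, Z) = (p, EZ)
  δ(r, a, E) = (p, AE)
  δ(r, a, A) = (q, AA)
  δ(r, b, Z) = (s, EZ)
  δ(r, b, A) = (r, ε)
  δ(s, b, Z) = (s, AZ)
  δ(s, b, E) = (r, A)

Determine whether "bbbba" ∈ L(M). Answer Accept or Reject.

Reject

(p, bbbba, Z)
  read b, top Z: go to r, push Z → (r, bbba, Z)
  read b, top Z: go to s, push EZ → (s, bba, EZ)
  read b, top E: go to r, push A → (r, ba, AZ)
  read b, top A: go to r, push ε → (r, a, Z)
  read a, top Z: go to p, push EZ → (p, ε, EZ)
All input consumed; state p ∉ F and no further ε-move applies.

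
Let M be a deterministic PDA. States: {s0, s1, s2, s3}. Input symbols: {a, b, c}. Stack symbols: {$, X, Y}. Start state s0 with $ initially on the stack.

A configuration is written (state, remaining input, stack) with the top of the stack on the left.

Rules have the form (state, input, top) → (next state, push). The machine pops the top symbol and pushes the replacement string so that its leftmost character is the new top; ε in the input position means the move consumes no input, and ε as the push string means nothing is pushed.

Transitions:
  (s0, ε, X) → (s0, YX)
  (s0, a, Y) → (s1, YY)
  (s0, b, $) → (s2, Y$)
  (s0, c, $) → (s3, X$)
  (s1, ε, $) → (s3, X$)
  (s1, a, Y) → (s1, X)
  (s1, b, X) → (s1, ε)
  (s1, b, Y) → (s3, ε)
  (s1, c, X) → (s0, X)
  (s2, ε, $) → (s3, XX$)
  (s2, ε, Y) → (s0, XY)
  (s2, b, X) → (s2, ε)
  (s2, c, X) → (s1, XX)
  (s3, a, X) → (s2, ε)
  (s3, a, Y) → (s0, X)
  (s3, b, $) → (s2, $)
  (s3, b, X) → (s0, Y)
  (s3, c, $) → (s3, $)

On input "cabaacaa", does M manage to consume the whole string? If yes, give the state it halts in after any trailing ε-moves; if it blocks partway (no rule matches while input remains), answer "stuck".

s1

(s0, cabaacaa, $)
  read c, top $: go to s3, push X$ → (s3, abaacaa, X$)
  read a, top X: go to s2, push ε → (s2, baacaa, $)
  ε-move, top $: go to s3, push XX$ → (s3, baacaa, XX$)
  read b, top X: go to s0, push Y → (s0, aacaa, YX$)
  read a, top Y: go to s1, push YY → (s1, acaa, YYX$)
  read a, top Y: go to s1, push X → (s1, caa, XYX$)
  read c, top X: go to s0, push X → (s0, aa, XYX$)
  ε-move, top X: go to s0, push YX → (s0, aa, YXYX$)
  read a, top Y: go to s1, push YY → (s1, a, YYXYX$)
  read a, top Y: go to s1, push X → (s1, ε, XYXYX$)
All input consumed; M is in state s1.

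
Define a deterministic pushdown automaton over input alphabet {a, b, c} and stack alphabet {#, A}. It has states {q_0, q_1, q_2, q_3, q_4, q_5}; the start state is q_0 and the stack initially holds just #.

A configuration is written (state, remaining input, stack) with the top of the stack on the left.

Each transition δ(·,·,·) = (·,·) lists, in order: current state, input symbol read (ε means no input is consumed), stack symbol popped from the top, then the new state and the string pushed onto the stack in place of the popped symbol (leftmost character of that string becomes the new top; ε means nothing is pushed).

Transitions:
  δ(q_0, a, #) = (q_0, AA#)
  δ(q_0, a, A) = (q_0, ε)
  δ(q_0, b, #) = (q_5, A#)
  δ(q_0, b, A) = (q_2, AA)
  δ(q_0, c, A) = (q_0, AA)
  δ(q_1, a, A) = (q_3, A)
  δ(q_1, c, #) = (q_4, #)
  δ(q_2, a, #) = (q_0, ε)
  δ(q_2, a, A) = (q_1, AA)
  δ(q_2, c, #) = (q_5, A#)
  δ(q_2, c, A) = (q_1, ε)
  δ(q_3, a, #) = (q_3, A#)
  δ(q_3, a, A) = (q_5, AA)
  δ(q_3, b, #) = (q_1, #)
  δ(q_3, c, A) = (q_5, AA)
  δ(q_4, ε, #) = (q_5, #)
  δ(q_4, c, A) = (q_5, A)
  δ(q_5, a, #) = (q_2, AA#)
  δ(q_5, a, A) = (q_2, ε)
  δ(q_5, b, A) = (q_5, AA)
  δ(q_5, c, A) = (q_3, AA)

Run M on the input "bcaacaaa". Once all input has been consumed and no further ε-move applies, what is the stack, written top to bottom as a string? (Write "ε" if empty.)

A#

(q_0, bcaacaaa, #)
  read b, top #: go to q_5, push A# → (q_5, caacaaa, A#)
  read c, top A: go to q_3, push AA → (q_3, aacaaa, AA#)
  read a, top A: go to q_5, push AA → (q_5, acaaa, AAA#)
  read a, top A: go to q_2, push ε → (q_2, caaa, AA#)
  read c, top A: go to q_1, push ε → (q_1, aaa, A#)
  read a, top A: go to q_3, push A → (q_3, aa, A#)
  read a, top A: go to q_5, push AA → (q_5, a, AA#)
  read a, top A: go to q_2, push ε → (q_2, ε, A#)
All input consumed in state q_2 with stack A#.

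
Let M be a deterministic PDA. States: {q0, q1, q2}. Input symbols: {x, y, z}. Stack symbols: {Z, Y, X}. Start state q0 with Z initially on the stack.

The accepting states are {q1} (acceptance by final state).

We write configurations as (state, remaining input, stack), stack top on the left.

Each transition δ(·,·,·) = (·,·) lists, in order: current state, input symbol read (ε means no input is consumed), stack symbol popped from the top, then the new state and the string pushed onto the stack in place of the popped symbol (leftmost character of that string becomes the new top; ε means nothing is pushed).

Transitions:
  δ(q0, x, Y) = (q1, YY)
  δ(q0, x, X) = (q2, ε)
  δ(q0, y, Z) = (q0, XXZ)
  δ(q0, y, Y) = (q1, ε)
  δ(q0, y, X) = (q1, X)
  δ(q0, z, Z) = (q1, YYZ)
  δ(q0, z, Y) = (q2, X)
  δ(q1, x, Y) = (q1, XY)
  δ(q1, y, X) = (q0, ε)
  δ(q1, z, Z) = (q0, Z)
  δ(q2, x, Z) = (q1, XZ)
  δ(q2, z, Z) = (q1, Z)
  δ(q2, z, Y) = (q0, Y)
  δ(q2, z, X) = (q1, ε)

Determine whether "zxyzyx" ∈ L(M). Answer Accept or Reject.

Reject

(q0, zxyzyx, Z)
  read z, top Z: go to q1, push YYZ → (q1, xyzyx, YYZ)
  read x, top Y: go to q1, push XY → (q1, yzyx, XYYZ)
  read y, top X: go to q0, push ε → (q0, zyx, YYZ)
  read z, top Y: go to q2, push X → (q2, yx, XYZ)
No transition applies at (q2, yx, XYZ); input not fully consumed.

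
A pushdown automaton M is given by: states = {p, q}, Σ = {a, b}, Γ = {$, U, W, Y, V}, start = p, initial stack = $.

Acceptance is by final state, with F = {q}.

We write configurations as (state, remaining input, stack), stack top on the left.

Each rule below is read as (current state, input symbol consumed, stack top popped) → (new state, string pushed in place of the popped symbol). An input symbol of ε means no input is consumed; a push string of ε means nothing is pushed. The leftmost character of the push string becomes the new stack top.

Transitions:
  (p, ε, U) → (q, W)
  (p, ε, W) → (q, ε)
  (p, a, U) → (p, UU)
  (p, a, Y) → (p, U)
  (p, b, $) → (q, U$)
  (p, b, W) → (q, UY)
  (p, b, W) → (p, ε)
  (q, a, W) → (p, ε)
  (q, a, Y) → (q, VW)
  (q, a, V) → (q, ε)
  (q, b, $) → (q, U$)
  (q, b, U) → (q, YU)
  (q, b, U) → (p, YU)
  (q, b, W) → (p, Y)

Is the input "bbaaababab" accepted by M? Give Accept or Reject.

Reject

No computation consumes all input and reaches a final state.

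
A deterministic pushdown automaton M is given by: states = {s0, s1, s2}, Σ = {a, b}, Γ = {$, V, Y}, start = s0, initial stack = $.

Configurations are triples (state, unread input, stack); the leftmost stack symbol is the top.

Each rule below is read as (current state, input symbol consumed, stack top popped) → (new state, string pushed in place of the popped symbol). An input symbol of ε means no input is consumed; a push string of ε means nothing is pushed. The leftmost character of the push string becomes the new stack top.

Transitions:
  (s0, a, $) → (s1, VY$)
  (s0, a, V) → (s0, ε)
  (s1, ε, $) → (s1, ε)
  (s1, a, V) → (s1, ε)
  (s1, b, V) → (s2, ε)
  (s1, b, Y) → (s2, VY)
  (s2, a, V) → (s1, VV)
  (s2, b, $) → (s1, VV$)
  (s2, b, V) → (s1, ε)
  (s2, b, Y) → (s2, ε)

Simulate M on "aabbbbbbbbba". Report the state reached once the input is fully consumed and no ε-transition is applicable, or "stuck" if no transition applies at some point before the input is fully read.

s1

(s0, aabbbbbbbbba, $)
  read a, top $: go to s1, push VY$ → (s1, abbbbbbbbba, VY$)
  read a, top V: go to s1, push ε → (s1, bbbbbbbbba, Y$)
  read b, top Y: go to s2, push VY → (s2, bbbbbbbba, VY$)
  read b, top V: go to s1, push ε → (s1, bbbbbbba, Y$)
  read b, top Y: go to s2, push VY → (s2, bbbbbba, VY$)
  read b, top V: go to s1, push ε → (s1, bbbbba, Y$)
  read b, top Y: go to s2, push VY → (s2, bbbba, VY$)
  read b, top V: go to s1, push ε → (s1, bbba, Y$)
  read b, top Y: go to s2, push VY → (s2, bba, VY$)
  read b, top V: go to s1, push ε → (s1, ba, Y$)
  read b, top Y: go to s2, push VY → (s2, a, VY$)
  read a, top V: go to s1, push VV → (s1, ε, VVY$)
All input consumed; M is in state s1.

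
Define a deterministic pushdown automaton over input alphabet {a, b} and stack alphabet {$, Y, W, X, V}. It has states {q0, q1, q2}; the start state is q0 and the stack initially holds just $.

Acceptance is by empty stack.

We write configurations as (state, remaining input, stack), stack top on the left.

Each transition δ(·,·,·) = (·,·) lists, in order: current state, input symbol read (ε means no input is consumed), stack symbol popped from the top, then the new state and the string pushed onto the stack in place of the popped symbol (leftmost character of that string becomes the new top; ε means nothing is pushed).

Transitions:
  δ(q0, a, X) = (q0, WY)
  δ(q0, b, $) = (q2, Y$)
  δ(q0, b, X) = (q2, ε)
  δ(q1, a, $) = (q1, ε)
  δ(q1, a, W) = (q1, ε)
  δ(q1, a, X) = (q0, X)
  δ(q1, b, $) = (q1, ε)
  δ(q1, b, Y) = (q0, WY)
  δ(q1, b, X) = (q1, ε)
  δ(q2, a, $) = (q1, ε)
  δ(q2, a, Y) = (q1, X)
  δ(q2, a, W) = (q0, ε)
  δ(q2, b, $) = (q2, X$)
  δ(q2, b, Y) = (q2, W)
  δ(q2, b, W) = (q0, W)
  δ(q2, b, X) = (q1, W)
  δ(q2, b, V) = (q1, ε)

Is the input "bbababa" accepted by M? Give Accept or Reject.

Accept

(q0, bbababa, $) ⊢ (q2, bababa, Y$) ⊢ (q2, ababa, W$) ⊢ (q0, baba, $) ⊢ (q2, aba, Y$) ⊢ (q1, ba, X$) ⊢ (q1, a, $) ⊢ (q1, ε, ε)
All input consumed and the stack is empty.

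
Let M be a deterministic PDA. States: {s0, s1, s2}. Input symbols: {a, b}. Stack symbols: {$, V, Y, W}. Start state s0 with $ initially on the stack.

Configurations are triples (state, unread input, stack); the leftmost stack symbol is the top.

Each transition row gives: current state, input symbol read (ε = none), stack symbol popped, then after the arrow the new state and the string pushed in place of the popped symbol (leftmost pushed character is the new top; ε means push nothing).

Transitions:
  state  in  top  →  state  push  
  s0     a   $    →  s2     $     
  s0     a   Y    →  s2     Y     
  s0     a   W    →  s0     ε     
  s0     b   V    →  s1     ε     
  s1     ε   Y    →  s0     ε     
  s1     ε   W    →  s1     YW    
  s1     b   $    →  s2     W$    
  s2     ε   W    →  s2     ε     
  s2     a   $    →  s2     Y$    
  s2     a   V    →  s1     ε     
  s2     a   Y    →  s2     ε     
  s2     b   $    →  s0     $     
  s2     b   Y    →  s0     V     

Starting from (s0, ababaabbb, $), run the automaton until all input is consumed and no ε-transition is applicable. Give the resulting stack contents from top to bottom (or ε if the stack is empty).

(s0, ababaabbb, $)
  read a, top $: go to s2, push $ → (s2, babaabbb, $)
  read b, top $: go to s0, push $ → (s0, abaabbb, $)
  read a, top $: go to s2, push $ → (s2, baabbb, $)
  read b, top $: go to s0, push $ → (s0, aabbb, $)
  read a, top $: go to s2, push $ → (s2, abbb, $)
  read a, top $: go to s2, push Y$ → (s2, bbb, Y$)
  read b, top Y: go to s0, push V → (s0, bb, V$)
  read b, top V: go to s1, push ε → (s1, b, $)
  read b, top $: go to s2, push W$ → (s2, ε, W$)
  ε-move, top W: go to s2, push ε → (s2, ε, $)
All input consumed in state s2 with stack $.

$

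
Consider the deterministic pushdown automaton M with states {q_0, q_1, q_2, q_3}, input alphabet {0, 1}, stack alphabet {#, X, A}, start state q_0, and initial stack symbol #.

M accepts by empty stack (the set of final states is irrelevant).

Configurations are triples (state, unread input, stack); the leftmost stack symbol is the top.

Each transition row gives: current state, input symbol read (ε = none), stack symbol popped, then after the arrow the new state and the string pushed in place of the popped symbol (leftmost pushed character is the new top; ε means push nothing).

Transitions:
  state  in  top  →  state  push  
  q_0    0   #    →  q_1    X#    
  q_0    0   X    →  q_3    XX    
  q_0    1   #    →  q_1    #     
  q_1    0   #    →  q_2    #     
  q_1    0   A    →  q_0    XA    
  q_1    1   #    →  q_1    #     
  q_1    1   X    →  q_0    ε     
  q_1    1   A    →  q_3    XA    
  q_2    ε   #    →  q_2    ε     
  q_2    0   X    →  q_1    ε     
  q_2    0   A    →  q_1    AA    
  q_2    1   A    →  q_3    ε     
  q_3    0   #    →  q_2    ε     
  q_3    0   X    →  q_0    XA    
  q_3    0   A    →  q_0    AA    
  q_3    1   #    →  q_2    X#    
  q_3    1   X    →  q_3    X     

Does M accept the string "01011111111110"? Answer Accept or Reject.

Accept

(q_0, 01011111111110, #)
  read 0, top #: go to q_1, push X# → (q_1, 1011111111110, X#)
  read 1, top X: go to q_0, push ε → (q_0, 011111111110, #)
  read 0, top #: go to q_1, push X# → (q_1, 11111111110, X#)
  read 1, top X: go to q_0, push ε → (q_0, 1111111110, #)
  read 1, top #: go to q_1, push # → (q_1, 111111110, #)
  read 1, top #: go to q_1, push # → (q_1, 11111110, #)
  read 1, top #: go to q_1, push # → (q_1, 1111110, #)
  read 1, top #: go to q_1, push # → (q_1, 111110, #)
  read 1, top #: go to q_1, push # → (q_1, 11110, #)
  read 1, top #: go to q_1, push # → (q_1, 1110, #)
  read 1, top #: go to q_1, push # → (q_1, 110, #)
  read 1, top #: go to q_1, push # → (q_1, 10, #)
  read 1, top #: go to q_1, push # → (q_1, 0, #)
  read 0, top #: go to q_2, push # → (q_2, ε, #)
  ε-move, top #: go to q_2, push ε → (q_2, ε, ε)
All input consumed and the stack is empty.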